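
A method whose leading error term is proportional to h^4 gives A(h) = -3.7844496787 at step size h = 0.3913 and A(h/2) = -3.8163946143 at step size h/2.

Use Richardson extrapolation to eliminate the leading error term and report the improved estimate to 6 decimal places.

-3.818524

Leading term ∝ h^4; use weight 16 = 2^4.
16 × (-3.8163946143) − (-3.7844496787) = -57.2778641501
Divide by 2^4 − 1 = 15.
R = (-57.2778641501)/15 = -3.8185242767
Gap between inputs: 3.194e-02; correction applied: −0.0021296624.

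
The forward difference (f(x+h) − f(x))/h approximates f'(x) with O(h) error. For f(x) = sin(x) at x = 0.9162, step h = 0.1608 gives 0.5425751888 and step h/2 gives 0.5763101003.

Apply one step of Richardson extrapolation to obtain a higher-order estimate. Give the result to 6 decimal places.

r = 1: numerator weight 2, denominator 1.
2·0.5763101003 = 1.1526202006; subtract 0.5425751888 → 0.6100450118
Denominator 2 − 1 = 1.
Result: 0.6100450118
Gap between inputs: 3.373e-02; correction applied: +0.0337349115.

0.610045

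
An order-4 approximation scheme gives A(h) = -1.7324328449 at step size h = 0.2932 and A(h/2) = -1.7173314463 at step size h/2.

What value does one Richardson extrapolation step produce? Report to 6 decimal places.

-1.716325

Error is O(h^4); halving h shrinks it by 2^4 = 16.
Top: 16(-1.7173314463) − (-1.7324328449) = -25.7448702959
Divide by 2^4 − 1 = 15.
(-25.7448702959) ÷ 15 = -1.7163246864
Gap between inputs: 1.510e-02; correction applied: +0.0010067599.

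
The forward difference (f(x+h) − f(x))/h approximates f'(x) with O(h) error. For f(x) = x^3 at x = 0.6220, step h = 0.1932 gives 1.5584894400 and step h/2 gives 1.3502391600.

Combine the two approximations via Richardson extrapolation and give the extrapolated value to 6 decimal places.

With r = 1 the leading error scales as h^1, so the weight is 2^1 = 2.
2×1.3502391600 = 2.7004783200; subtract 1.5584894400 → 1.1419888800
Denominator 2 − 1 = 1.
Result: 1.1419888800

1.141989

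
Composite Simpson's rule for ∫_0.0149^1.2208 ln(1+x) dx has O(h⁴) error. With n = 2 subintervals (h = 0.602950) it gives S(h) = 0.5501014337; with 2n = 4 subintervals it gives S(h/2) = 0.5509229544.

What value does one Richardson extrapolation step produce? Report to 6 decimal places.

0.550978

r = 4: numerator weight 16, denominator 15.
16×0.5509229544 = 8.8147672704; subtract 0.5501014337 → 8.2646658367
Denominator 16 − 1 = 15.
Result: 0.5509777224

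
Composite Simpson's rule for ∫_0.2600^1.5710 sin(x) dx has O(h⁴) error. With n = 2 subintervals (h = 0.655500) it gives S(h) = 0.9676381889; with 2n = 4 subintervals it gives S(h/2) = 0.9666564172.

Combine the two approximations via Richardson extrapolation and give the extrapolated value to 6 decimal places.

0.966591

Leading term ∝ h^4; use weight 16 = 2^4.
16×0.9666564172 = 15.4665026752; subtract 0.9676381889 → 14.4988644863
14.4988644863 ÷ 15 = 0.9665909658
Correction |R − A(h/2)| = 6.545e-05; gap |A(h/2) − A(h)| = 9.818e-04.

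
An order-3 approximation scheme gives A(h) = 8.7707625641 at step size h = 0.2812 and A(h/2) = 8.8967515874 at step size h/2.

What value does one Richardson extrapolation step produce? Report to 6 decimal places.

With r = 3 the leading error scales as h^3, so the weight is 2^3 = 8.
Difference of the inputs: 8.8967515874 − 8.7707625641 = 0.1259890233
Correction (A(h/2) − A(h))/(8 − 1) = 0.1259890233/7 = 0.0179984319
R = 8.8967515874 + 0.0179984319 = 8.9147500193

8.914750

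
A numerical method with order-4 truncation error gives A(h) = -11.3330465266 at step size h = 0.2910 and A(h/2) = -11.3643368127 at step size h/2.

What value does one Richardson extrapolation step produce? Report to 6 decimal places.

Leading term ∝ h^4; use weight 16 = 2^4.
16*(-11.3643368127) − (-11.3330465266) = -170.4963424766
Divide by 2^4 − 1 = 15.
(-170.4963424766) ÷ 15 = -11.3664228318
Correction |R − A(h/2)| = 2.086e-03; gap |A(h/2) − A(h)| = 3.129e-02.

-11.366423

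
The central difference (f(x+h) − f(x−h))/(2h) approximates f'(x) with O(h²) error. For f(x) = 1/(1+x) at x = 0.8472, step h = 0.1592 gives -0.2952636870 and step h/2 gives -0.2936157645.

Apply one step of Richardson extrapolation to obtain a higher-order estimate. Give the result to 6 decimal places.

Error is O(h^2); halving h shrinks it by 2^2 = 4.
Weighted: (-1.1744630580) − (-0.2952636870) = -0.8791993710
(-0.8791993710) ÷ 3 = -0.2930664570
Gap between inputs: 1.648e-03; correction applied: +0.0005493075.

-0.293066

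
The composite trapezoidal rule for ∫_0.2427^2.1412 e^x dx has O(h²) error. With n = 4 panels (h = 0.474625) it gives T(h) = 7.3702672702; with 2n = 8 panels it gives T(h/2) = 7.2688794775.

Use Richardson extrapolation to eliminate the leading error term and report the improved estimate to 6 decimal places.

7.235084

The method has order 2: 2^2 = 4.
A(h/2) − A(h) = 7.2688794775 − 7.3702672702 = -0.1013877927
Divide by 2^2 − 1 = 3: (-0.1013877927)/3 = -0.0337959309
R = A(h/2) + (A(h/2) − A(h))/3 = 7.2688794775 − 0.0337959309 = 7.2350835466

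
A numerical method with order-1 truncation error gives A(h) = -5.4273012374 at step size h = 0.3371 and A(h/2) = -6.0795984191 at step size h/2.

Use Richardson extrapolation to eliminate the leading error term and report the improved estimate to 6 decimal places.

-6.731896

Leading term ∝ h^1; use weight 2 = 2^1.
Top: 2(-6.0795984191) − (-5.4273012374) = -6.7318956008
Divide by 2^1 − 1 = 1.
Result: -6.7318956008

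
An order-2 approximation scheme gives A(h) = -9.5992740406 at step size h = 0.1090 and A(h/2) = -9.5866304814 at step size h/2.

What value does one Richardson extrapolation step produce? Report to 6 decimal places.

r = 2, so 2^r = 4.
Numerator 4*A(h/2) − A(h) = 4*(-9.5866304814) − (-9.5992740406) = -28.7472478850
Denominator 4 − 1 = 3.
Extrapolated: (-28.7472478850) / 3 = -9.5824159617
Gap between inputs: 1.264e-02; correction applied: +0.0042145197.

-9.582416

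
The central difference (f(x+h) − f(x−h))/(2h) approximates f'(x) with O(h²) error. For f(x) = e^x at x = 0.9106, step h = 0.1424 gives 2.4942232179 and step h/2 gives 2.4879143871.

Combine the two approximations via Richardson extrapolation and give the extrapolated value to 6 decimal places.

2.485811

r = 2, so 2^r = 4.
Weighted: 9.9516575484 − 2.4942232179 = 7.4574343305
R = 7.4574343305/3 = 2.4858114435
Correction |R − A(h/2)| = 2.103e-03; gap |A(h/2) − A(h)| = 6.309e-03.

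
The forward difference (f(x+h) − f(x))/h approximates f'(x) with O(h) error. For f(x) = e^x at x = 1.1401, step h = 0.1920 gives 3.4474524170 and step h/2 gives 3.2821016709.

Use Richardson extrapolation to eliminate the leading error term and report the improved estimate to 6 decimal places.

3.116751

Leading term ∝ h^1; use weight 2 = 2^1.
Weighted: 6.5642033418 − 3.4474524170 = 3.1167509248
(2×3.2821016709 − 3.4474524170)/(2 − 1) = 3.1167509248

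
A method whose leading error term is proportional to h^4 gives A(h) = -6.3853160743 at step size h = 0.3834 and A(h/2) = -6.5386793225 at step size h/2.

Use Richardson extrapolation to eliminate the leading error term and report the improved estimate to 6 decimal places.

Order 4 gives 2^r = 16 and 2^r − 1 = 15.
Numerator 16 × A(h/2) − A(h) = 16 × (-6.5386793225) − (-6.3853160743) = -98.2335530857
Denominator 16 − 1 = 15.
R = (-98.2335530857)/15 = -6.5489035390
Gap between inputs: 1.534e-01; correction applied: −0.0102242165.

-6.548904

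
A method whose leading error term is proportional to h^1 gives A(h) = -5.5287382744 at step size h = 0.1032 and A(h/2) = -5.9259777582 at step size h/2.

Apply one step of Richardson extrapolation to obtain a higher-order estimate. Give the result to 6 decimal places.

-6.323217

Leading term ∝ h^1; use weight 2 = 2^1.
A(h/2) − A(h) = -5.9259777582 − (-5.5287382744) = -0.3972394838
Divide by 2^1 − 1 = 1: (-0.3972394838)/1 = -0.3972394838
R = -5.9259777582 − 0.3972394838 = -6.3232172420
Gap between inputs: 3.972e-01; correction applied: −0.3972394838.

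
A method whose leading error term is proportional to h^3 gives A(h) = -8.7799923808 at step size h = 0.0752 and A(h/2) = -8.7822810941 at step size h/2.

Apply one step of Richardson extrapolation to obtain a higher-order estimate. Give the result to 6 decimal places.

The method has order 3: 2^3 = 8.
Weighted: (-70.2582487528) − (-8.7799923808) = -61.4782563720
Divide by 2^3 − 1 = 7.
R = (-61.4782563720)/7 = -8.7826080531
Gap between inputs: 2.289e-03; correction applied: −0.0003269590.

-8.782608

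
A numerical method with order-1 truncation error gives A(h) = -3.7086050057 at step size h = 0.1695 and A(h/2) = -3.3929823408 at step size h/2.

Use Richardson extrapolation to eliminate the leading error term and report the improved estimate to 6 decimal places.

-3.077360

Leading term ∝ h^1; use weight 2 = 2^1.
2*(-3.3929823408) − (-3.7086050057) = -3.0773596759
(2*(-3.3929823408) − (-3.7086050057))/(2 − 1) = -3.0773596759
Correction |R − A(h/2)| = 3.156e-01; gap |A(h/2) − A(h)| = 3.156e-01.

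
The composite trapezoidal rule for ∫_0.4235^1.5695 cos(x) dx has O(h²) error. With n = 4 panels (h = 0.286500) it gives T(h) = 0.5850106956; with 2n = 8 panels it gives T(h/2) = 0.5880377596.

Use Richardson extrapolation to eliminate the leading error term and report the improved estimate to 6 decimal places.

r = 2: numerator weight 4, denominator 3.
Numerator 4×A(h/2) − A(h) = 4×0.5880377596 − 0.5850106956 = 1.7671403428
Divide by 2^2 − 1 = 3.
So the Richardson estimate is 0.5890467809.

0.589047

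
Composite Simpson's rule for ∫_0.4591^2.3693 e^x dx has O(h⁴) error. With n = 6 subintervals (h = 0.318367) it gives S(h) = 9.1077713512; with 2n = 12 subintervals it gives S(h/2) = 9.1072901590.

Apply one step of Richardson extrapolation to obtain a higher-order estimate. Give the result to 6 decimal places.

9.107258

r = 4: numerator weight 16, denominator 15.
16 × 9.1072901590 = 145.7166425440; 145.7166425440 − 9.1077713512 = 136.6088711928
136.6088711928 ÷ 15 = 9.1072580795
Correction |R − A(h/2)| = 3.208e-05; gap |A(h/2) − A(h)| = 4.812e-04.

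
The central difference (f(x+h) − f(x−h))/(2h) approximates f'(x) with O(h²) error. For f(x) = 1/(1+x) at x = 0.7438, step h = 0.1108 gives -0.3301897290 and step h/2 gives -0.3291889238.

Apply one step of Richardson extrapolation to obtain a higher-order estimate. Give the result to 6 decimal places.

The method has order 2: 2^2 = 4.
Weighted: (-1.3167556952) − (-0.3301897290) = -0.9865659662
(-0.9865659662) ÷ 3 = -0.3288553221

-0.328855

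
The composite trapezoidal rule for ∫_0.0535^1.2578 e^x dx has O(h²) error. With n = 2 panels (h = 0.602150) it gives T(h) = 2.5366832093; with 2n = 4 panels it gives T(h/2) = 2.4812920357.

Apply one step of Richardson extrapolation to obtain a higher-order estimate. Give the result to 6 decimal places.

2.462828

Error is O(h^2); halving h shrinks it by 2^2 = 4.
Top: 4(2.4812920357) − (2.5366832093) = 7.3884849335
7.3884849335 ÷ 3 = 2.4628283112
Gap between inputs: 5.539e-02; correction applied: −0.0184637245.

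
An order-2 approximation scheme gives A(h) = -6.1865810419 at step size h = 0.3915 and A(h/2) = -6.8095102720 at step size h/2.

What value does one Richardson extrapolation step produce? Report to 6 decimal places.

-7.017153

Error is O(h^2); halving h shrinks it by 2^2 = 4.
4·(-6.8095102720) = -27.2380410880; subtract (-6.1865810419) → -21.0514600461
Extrapolated: (-21.0514600461) / 3 = -7.0171533487
Shift from A(h/2): −0.2076430767.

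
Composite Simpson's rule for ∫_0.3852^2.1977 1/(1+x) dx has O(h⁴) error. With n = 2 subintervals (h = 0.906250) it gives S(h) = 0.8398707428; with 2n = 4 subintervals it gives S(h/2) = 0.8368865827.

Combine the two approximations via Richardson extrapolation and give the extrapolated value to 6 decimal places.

r = 4: numerator weight 16, denominator 15.
16·0.8368865827 = 13.3901853232; subtract 0.8398707428 → 12.5503145804
R = 12.5503145804/15 = 0.8366876387
Gap between inputs: 2.984e-03; correction applied: −0.0001989440.

0.836688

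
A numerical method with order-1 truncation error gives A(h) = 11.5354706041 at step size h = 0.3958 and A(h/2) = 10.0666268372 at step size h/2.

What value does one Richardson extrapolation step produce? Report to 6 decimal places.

The method has order 1: 2^1 = 2.
2*10.0666268372 = 20.1332536744; 20.1332536744 − 11.5354706041 = 8.5977830703
Denominator 2 − 1 = 1.
8.5977830703 ÷ 1 = 8.5977830703

8.597783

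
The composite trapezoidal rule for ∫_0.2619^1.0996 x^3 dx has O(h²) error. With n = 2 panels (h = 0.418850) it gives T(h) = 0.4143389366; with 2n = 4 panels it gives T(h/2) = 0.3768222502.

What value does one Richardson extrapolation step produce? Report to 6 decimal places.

Error is O(h^2); halving h shrinks it by 2^2 = 4.
Difference of the inputs: 0.3768222502 − 0.4143389366 = -0.0375166864
Divide by 2^2 − 1 = 3: (-0.0375166864)/3 = -0.0125055621
R = 0.3768222502 − 0.0125055621 = 0.3643166881
Correction |R − A(h/2)| = 1.251e-02; gap |A(h/2) − A(h)| = 3.752e-02.

0.364317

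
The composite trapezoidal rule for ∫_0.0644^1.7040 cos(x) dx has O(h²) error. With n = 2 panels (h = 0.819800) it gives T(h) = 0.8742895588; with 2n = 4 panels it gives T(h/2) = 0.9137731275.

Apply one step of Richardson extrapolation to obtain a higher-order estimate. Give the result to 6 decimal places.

Leading term ∝ h^2; use weight 4 = 2^2.
Numerator 4·A(h/2) − A(h) = 4·0.9137731275 − 0.8742895588 = 2.7808029512
Denominator 4 − 1 = 3.
R = 2.7808029512/3 = 0.9269343171
Shift from A(h/2): +0.0131611896.

0.926934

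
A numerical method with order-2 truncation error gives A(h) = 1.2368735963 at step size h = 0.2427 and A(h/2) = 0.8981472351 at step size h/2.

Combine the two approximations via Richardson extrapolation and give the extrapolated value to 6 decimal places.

Leading term ∝ h^2; use weight 4 = 2^2.
4 × 0.8981472351 = 3.5925889404; 3.5925889404 − 1.2368735963 = 2.3557153441
R = 2.3557153441/3 = 0.7852384480
Shift from A(h/2): −0.1129087871.

0.785238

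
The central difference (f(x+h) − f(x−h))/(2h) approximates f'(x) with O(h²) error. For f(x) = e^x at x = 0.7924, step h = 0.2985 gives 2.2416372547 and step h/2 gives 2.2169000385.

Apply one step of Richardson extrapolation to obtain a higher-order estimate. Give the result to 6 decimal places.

r = 2, so 2^r = 4.
Top: 4(2.2169000385) − (2.2416372547) = 6.6259628993
6.6259628993 ÷ 3 = 2.2086542998
Gap between inputs: 2.474e-02; correction applied: −0.0082457387.

2.208654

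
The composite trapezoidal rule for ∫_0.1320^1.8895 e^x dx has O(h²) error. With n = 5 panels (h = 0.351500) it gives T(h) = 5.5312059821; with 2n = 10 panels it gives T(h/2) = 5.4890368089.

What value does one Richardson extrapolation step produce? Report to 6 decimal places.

5.474980

Method order is 2; weight 2^2 = 4.
4×5.4890368089 − 5.5312059821 = 16.4249412535
Divide by 2^2 − 1 = 3.
16.4249412535 ÷ 3 = 5.4749804178
Correction |R − A(h/2)| = 1.406e-02; gap |A(h/2) − A(h)| = 4.217e-02.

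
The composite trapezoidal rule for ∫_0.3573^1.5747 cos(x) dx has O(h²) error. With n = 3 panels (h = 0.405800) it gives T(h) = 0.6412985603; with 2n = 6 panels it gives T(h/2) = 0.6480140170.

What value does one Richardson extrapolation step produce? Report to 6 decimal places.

Method order is 2; weight 2^2 = 4.
A(h/2) − A(h) = 0.6480140170 − 0.6412985603 = 0.0067154567
Correction (A(h/2) − A(h))/(4 − 1) = 0.0067154567/3 = 0.0022384856
R = 0.6480140170 + 0.0022384856 = 0.6502525026
Correction |R − A(h/2)| = 2.238e-03; gap |A(h/2) − A(h)| = 6.715e-03.

0.650253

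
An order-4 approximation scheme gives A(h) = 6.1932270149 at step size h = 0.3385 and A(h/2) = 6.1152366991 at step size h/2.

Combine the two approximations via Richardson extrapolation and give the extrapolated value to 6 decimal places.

With r = 4 the leading error scales as h^4, so the weight is 2^4 = 16.
Weighted: 97.8437871856 − 6.1932270149 = 91.6505601707
Extrapolated: 91.6505601707 / 15 = 6.1100373447
Shift from A(h/2): −0.0051993544.

6.110037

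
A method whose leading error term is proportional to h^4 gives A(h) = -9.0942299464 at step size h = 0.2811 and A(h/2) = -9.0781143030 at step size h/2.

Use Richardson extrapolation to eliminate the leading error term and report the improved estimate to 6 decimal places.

Method order is 4; weight 2^4 = 16.
Difference of the inputs: -9.0781143030 − (-9.0942299464) = 0.0161156434
Correction (A(h/2) − A(h))/(16 − 1) = 0.0161156434/15 = 0.0010743762
R = -9.0781143030 + 0.0010743762 = -9.0770399268
Correction |R − A(h/2)| = 1.074e-03; gap |A(h/2) − A(h)| = 1.612e-02.

-9.077040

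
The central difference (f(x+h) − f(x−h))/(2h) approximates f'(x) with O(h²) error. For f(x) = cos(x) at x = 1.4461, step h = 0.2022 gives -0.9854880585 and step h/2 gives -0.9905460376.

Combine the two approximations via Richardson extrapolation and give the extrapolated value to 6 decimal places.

Error is O(h^2); halving h shrinks it by 2^2 = 4.
Top: 4(-0.9905460376) − (-0.9854880585) = -2.9766960919
Divide by 2^2 − 1 = 3.
R = (-2.9766960919)/3 = -0.9922320306

-0.992232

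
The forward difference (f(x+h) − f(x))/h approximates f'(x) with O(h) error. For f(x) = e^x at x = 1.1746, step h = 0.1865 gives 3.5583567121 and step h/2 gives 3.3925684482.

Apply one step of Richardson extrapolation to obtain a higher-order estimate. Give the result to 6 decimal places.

The method has order 1: 2^1 = 2.
Numerator 2*A(h/2) − A(h) = 2*3.3925684482 − 3.5583567121 = 3.2267801843
Denominator 2 − 1 = 1.
Extrapolated: 3.2267801843 / 1 = 3.2267801843
Gap between inputs: 1.658e-01; correction applied: −0.1657882639.

3.226780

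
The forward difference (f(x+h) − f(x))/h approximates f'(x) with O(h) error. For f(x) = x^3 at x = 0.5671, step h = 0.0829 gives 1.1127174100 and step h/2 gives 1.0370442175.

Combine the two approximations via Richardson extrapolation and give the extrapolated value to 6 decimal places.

0.961371

r = 1: numerator weight 2, denominator 1.
2*1.0370442175 = 2.0740884350; subtract 1.1127174100 → 0.9613710250
Divide by 2^1 − 1 = 1.
(2*1.0370442175 − 1.1127174100)/(2 − 1) = 0.9613710250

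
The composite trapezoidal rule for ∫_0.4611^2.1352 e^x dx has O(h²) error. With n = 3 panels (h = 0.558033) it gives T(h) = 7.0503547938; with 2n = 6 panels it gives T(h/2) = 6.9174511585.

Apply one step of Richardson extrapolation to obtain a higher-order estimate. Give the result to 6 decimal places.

Order 2 gives 2^r = 4 and 2^r − 1 = 3.
2^2·A(h/2) = 27.6698046340; minus A(h) gives 20.6194498402.
Denominator 4 − 1 = 3.
20.6194498402 ÷ 3 = 6.8731499467

6.873150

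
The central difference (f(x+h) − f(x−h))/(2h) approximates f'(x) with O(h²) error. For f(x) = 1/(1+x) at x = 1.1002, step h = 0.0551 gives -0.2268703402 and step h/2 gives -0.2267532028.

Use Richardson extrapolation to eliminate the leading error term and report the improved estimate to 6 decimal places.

-0.226714

Method order is 2; weight 2^2 = 4.
4·(-0.2267532028) = -0.9070128112; subtract (-0.2268703402) → -0.6801424710
Extrapolated: (-0.6801424710) / 3 = -0.2267141570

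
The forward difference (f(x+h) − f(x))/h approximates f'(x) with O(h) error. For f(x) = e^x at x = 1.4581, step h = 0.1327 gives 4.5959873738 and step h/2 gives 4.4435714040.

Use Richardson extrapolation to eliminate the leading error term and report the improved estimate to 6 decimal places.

4.291155

With r = 1 the leading error scales as h^1, so the weight is 2^1 = 2.
2·4.4435714040 = 8.8871428080; 8.8871428080 − 4.5959873738 = 4.2911554342
Extrapolated: 4.2911554342 / 1 = 4.2911554342
Correction |R − A(h/2)| = 1.524e-01; gap |A(h/2) − A(h)| = 1.524e-01.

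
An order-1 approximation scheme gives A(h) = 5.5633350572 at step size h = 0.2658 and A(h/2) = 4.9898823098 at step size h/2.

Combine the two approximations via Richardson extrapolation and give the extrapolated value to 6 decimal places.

Method order is 1; weight 2^1 = 2.
2*4.9898823098 − 5.5633350572 = 4.4164295624
Extrapolated: 4.4164295624 / 1 = 4.4164295624

4.416430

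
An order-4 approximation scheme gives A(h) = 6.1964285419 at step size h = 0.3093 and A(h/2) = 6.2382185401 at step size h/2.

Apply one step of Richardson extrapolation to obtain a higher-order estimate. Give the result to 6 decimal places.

6.241005

With r = 4 the leading error scales as h^4, so the weight is 2^4 = 16.
Weighted: 99.8114966416 − 6.1964285419 = 93.6150680997
Divide by 2^4 − 1 = 15.
Extrapolated: 93.6150680997 / 15 = 6.2410045400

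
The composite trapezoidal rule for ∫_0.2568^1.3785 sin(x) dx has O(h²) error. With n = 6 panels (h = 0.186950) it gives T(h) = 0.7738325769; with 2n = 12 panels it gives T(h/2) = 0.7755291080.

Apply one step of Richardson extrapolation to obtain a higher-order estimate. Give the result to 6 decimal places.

0.776095

The method has order 2: 2^2 = 4.
Numerator 4×A(h/2) − A(h) = 4×0.7755291080 − 0.7738325769 = 2.3282838551
Divide by 2^2 − 1 = 3.
2.3282838551 ÷ 3 = 0.7760946184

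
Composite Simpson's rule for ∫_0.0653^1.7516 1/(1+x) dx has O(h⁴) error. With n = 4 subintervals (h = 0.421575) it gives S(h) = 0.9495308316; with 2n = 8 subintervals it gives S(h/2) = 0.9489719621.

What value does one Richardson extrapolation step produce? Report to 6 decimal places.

0.948935

Leading term ∝ h^4; use weight 16 = 2^4.
2^4 × A(h/2) = 15.1835513936; minus A(h) gives 14.2340205620.
Divide by 2^4 − 1 = 15.
14.2340205620 ÷ 15 = 0.9489347041
Correction |R − A(h/2)| = 3.726e-05; gap |A(h/2) − A(h)| = 5.589e-04.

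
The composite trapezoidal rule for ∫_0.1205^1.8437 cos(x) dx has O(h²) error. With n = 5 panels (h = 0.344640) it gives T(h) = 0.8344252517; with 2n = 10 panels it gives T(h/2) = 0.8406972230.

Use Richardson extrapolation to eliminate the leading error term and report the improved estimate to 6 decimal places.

0.842788

Error is O(h^2); halving h shrinks it by 2^2 = 4.
Difference of the inputs: 0.8406972230 − 0.8344252517 = 0.0062719713
Divide by 2^2 − 1 = 3: 0.0062719713/3 = 0.0020906571
R = A(h/2) + (A(h/2) − A(h))/3 = 0.8406972230 + 0.0020906571 = 0.8427878801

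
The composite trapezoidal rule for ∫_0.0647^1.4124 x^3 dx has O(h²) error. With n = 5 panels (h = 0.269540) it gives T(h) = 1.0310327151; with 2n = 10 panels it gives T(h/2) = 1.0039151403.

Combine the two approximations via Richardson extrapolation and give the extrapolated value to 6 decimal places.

0.994876

Error is O(h^2); halving h shrinks it by 2^2 = 4.
Difference of the inputs: 1.0039151403 − 1.0310327151 = -0.0271175748
Divide by 2^2 − 1 = 3: (-0.0271175748)/3 = -0.0090391916
R = A(h/2) + (A(h/2) − A(h))/3 = 1.0039151403 − 0.0090391916 = 0.9948759487
Gap between inputs: 2.712e-02; correction applied: −0.0090391916.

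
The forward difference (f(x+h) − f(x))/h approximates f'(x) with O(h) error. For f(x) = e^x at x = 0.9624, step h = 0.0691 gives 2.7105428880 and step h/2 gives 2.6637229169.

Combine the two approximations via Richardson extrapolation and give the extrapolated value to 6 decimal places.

2.616903

r = 1, so 2^r = 2.
Top: 2(2.6637229169) − (2.7105428880) = 2.6169029458
Divide by 2^1 − 1 = 1.
Result: 2.6169029458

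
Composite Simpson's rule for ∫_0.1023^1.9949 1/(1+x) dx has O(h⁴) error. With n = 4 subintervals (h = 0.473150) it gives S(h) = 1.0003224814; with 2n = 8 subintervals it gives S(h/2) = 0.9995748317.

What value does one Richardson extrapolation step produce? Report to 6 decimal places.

r = 4: numerator weight 16, denominator 15.
16*0.9995748317 − 1.0003224814 = 14.9928748258
Denominator 16 − 1 = 15.
14.9928748258 ÷ 15 = 0.9995249884
Gap between inputs: 7.476e-04; correction applied: −0.0000498433.

0.999525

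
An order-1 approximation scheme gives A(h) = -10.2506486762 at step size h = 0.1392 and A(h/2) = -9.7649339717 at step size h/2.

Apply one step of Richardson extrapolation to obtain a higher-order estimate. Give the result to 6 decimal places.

-9.279219

The method has order 1: 2^1 = 2.
Numerator 2*A(h/2) − A(h) = 2*(-9.7649339717) − (-10.2506486762) = -9.2792192672
(-9.2792192672) ÷ 1 = -9.2792192672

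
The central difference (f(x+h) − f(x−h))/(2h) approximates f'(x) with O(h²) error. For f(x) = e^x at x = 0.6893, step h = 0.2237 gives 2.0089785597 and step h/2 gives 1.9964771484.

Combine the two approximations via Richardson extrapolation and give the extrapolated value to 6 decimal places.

1.992310

r = 2, so 2^r = 4.
Numerator 4·A(h/2) − A(h) = 4·1.9964771484 − 2.0089785597 = 5.9769300339
Denominator 4 − 1 = 3.
Extrapolated: 5.9769300339 / 3 = 1.9923100113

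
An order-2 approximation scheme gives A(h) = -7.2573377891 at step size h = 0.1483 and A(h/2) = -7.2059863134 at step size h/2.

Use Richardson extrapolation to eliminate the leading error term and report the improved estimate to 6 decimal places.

r = 2: numerator weight 4, denominator 3.
Weighted: (-28.8239452536) − (-7.2573377891) = -21.5666074645
(-21.5666074645) ÷ 3 = -7.1888691548
Gap between inputs: 5.135e-02; correction applied: +0.0171171586.

-7.188869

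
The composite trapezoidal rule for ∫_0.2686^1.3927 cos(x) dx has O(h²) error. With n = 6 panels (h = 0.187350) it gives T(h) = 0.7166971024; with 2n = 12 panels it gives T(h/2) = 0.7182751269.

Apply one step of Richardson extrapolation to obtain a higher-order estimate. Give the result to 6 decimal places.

0.718801

Error is O(h^2); halving h shrinks it by 2^2 = 4.
4×0.7182751269 = 2.8731005076; subtract 0.7166971024 → 2.1564034052
R = 2.1564034052/3 = 0.7188011351
Gap between inputs: 1.578e-03; correction applied: +0.0005260082.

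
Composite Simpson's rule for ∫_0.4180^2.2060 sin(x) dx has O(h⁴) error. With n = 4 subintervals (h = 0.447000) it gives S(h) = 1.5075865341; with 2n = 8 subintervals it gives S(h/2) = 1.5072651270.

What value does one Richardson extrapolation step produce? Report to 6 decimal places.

Error is O(h^4); halving h shrinks it by 2^4 = 16.
16 × 1.5072651270 = 24.1162420320; 24.1162420320 − 1.5075865341 = 22.6086554979
22.6086554979 ÷ 15 = 1.5072436999

1.507244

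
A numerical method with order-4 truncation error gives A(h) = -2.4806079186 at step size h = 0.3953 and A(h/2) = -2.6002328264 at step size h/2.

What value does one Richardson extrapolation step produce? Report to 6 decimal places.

-2.608208

r = 4: numerator weight 16, denominator 15.
16·(-2.6002328264) = -41.6037252224; subtract (-2.4806079186) → -39.1231173038
Denominator 16 − 1 = 15.
R = (-39.1231173038)/15 = -2.6082078203
Shift from A(h/2): −0.0079749939.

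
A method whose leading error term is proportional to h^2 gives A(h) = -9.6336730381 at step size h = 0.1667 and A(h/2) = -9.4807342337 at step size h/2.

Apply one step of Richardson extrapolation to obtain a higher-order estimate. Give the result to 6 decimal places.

-9.429755

Order 2 gives 2^r = 4 and 2^r − 1 = 3.
Weighted: (-37.9229369348) − (-9.6336730381) = -28.2892638967
Denominator 4 − 1 = 3.
Extrapolated: (-28.2892638967) / 3 = -9.4297546322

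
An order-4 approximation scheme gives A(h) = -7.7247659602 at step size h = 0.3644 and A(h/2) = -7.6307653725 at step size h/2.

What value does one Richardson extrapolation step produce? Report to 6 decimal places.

With r = 4 the leading error scales as h^4, so the weight is 2^4 = 16.
A(h/2) − A(h) = -7.6307653725 − (-7.7247659602) = 0.0940005877
Correction (A(h/2) − A(h))/(16 − 1) = 0.0940005877/15 = 0.0062667058
R = A(h/2) + (A(h/2) − A(h))/15 = -7.6307653725 + 0.0062667058 = -7.6244986667

-7.624499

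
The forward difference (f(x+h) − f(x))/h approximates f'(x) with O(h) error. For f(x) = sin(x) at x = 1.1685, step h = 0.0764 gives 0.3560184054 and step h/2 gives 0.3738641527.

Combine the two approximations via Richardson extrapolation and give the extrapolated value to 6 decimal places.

0.391710

With r = 1 the leading error scales as h^1, so the weight is 2^1 = 2.
Numerator 2×A(h/2) − A(h) = 2×0.3738641527 − 0.3560184054 = 0.3917099000
Divide by 2^1 − 1 = 1.
0.3917099000 ÷ 1 = 0.3917099000
Correction |R − A(h/2)| = 1.785e-02; gap |A(h/2) − A(h)| = 1.785e-02.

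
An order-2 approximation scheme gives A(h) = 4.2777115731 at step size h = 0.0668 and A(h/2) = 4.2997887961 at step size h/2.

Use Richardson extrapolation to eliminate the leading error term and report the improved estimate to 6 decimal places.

Method order is 2; weight 2^2 = 4.
A(h/2) − A(h) = 4.2997887961 − 4.2777115731 = 0.0220772230
Divide by 2^2 − 1 = 3: 0.0220772230/3 = 0.0073590743
R = 4.2997887961 + 0.0073590743 = 4.3071478704
Shift from A(h/2): +0.0073590743.

4.307148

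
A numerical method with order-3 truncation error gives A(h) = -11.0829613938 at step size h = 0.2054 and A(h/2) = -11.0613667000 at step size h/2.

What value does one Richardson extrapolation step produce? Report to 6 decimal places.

Leading term ∝ h^3; use weight 8 = 2^3.
2^3*A(h/2) = -88.4909336000; minus A(h) gives -77.4079722062.
(-77.4079722062) ÷ 7 = -11.0582817437

-11.058282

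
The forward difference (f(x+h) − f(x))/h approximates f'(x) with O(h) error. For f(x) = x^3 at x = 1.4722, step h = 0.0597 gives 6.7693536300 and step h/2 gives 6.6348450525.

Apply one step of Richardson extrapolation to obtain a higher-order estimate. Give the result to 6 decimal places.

6.500336

r = 1, so 2^r = 2.
2*6.6348450525 − 6.7693536300 = 6.5003364750
6.5003364750 ÷ 1 = 6.5003364750
Correction |R − A(h/2)| = 1.345e-01; gap |A(h/2) − A(h)| = 1.345e-01.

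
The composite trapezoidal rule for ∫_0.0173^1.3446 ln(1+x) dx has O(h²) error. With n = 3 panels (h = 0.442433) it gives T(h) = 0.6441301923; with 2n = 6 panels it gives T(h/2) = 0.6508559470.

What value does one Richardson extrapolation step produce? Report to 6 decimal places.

Leading term ∝ h^2; use weight 4 = 2^2.
Weighted: 2.6034237880 − 0.6441301923 = 1.9592935957
Denominator 4 − 1 = 3.
1.9592935957 ÷ 3 = 0.6530978652

0.653098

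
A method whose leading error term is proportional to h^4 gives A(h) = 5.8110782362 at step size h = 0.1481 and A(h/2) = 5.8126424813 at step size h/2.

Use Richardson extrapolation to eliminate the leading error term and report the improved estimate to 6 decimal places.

5.812747

Leading term ∝ h^4; use weight 16 = 2^4.
Difference of the inputs: 5.8126424813 − 5.8110782362 = 0.0015642451
Divide by 2^4 − 1 = 15: 0.0015642451/15 = 0.0001042830
R = A(h/2) + (A(h/2) − A(h))/15 = 5.8126424813 + 0.0001042830 = 5.8127467643
Correction |R − A(h/2)| = 1.043e-04; gap |A(h/2) − A(h)| = 1.564e-03.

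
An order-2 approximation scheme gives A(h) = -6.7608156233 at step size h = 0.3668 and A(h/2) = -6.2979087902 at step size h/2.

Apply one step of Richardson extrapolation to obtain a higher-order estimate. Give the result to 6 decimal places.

-6.143607

Order 2 gives 2^r = 4 and 2^r − 1 = 3.
2^2×A(h/2) = -25.1916351608; minus A(h) gives -18.4308195375.
Denominator 4 − 1 = 3.
Result: -6.1436065125
Shift from A(h/2): +0.1543022777.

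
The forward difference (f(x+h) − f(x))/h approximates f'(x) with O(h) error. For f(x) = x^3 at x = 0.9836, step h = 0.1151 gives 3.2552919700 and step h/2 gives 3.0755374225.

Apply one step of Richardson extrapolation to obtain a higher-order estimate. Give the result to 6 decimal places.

2.895783

Method order is 1; weight 2^1 = 2.
2^1*A(h/2) = 6.1510748450; minus A(h) gives 2.8957828750.
Denominator 2 − 1 = 1.
2.8957828750 ÷ 1 = 2.8957828750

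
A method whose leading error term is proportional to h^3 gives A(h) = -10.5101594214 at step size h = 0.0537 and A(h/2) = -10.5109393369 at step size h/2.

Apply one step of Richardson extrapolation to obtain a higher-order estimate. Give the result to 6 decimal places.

-10.511051

r = 3: numerator weight 8, denominator 7.
Top: 8(-10.5109393369) − (-10.5101594214) = -73.5773552738
Divide by 2^3 − 1 = 7.
R = (-73.5773552738)/7 = -10.5110507534
Correction |R − A(h/2)| = 1.114e-04; gap |A(h/2) − A(h)| = 7.799e-04.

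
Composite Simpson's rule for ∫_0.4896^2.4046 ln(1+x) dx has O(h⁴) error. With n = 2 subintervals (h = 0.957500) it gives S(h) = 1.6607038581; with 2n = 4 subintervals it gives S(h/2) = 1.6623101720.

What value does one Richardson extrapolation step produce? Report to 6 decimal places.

1.662417

Leading term ∝ h^4; use weight 16 = 2^4.
Numerator 16*A(h/2) − A(h) = 16*1.6623101720 − 1.6607038581 = 24.9362588939
Divide by 2^4 − 1 = 15.
24.9362588939 ÷ 15 = 1.6624172596
Shift from A(h/2): +0.0001070876.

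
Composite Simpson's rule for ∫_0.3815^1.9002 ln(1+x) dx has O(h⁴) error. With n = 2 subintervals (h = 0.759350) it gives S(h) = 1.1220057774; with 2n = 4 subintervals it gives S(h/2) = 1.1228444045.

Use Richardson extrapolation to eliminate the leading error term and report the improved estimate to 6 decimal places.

1.122900

r = 4: numerator weight 16, denominator 15.
Difference of the inputs: 1.1228444045 − 1.1220057774 = 0.0008386271
Divide by 2^4 − 1 = 15: 0.0008386271/15 = 0.0000559085
R = A(h/2) + (A(h/2) − A(h))/15 = 1.1228444045 + 0.0000559085 = 1.1229003130
Shift from A(h/2): +0.0000559085.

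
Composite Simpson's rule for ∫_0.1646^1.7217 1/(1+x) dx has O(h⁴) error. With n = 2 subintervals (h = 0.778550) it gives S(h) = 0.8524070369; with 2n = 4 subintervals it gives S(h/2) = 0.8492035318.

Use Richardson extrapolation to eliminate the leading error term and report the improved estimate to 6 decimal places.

r = 4, so 2^r = 16.
16 × 0.8492035318 = 13.5872565088; 13.5872565088 − 0.8524070369 = 12.7348494719
(16 × 0.8492035318 − 0.8524070369)/(16 − 1) = 0.8489899648

0.848990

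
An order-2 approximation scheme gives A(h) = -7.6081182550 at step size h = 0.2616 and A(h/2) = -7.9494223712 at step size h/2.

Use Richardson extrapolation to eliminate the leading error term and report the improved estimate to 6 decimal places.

Method order is 2; weight 2^2 = 4.
Top: 4(-7.9494223712) − (-7.6081182550) = -24.1895712298
Denominator 4 − 1 = 3.
Extrapolated: (-24.1895712298) / 3 = -8.0631904099
Shift from A(h/2): −0.1137680387.

-8.063190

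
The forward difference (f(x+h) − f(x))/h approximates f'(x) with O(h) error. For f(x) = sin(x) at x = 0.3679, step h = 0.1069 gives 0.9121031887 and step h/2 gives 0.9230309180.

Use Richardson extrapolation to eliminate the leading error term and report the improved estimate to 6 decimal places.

Order 1 gives 2^r = 2 and 2^r − 1 = 1.
2 × 0.9230309180 = 1.8460618360; subtract 0.9121031887 → 0.9339586473
Denominator 2 − 1 = 1.
R = 0.9339586473/1 = 0.9339586473

0.933959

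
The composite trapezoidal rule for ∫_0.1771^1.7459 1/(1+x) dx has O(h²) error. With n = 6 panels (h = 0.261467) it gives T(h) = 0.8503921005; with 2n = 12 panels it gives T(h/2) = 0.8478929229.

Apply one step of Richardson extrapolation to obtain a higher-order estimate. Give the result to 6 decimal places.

Order 2 gives 2^r = 4 and 2^r − 1 = 3.
Numerator 4×A(h/2) − A(h) = 4×0.8478929229 − 0.8503921005 = 2.5411795911
(4×0.8478929229 − 0.8503921005)/(4 − 1) = 0.8470598637

0.847060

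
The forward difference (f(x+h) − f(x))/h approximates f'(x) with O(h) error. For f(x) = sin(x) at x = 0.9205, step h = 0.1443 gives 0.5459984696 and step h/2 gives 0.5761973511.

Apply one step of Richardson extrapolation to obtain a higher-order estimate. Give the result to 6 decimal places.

0.606396

The method has order 1: 2^1 = 2.
Top: 2(0.5761973511) − (0.5459984696) = 0.6063962326
Extrapolated: 0.6063962326 / 1 = 0.6063962326
Correction |R − A(h/2)| = 3.020e-02; gap |A(h/2) − A(h)| = 3.020e-02.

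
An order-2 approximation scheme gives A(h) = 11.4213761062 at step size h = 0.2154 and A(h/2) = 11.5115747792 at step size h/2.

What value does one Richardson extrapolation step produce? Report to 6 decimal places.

11.541641

r = 2, so 2^r = 4.
Top: 4(11.5115747792) − (11.4213761062) = 34.6249230106
34.6249230106 ÷ 3 = 11.5416410035
Correction |R − A(h/2)| = 3.007e-02; gap |A(h/2) − A(h)| = 9.020e-02.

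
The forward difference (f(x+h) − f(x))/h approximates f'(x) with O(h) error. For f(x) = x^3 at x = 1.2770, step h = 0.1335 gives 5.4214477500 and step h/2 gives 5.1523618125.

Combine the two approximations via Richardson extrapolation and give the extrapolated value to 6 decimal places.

Method order is 1; weight 2^1 = 2.
2 × 5.1523618125 = 10.3047236250; 10.3047236250 − 5.4214477500 = 4.8832758750
Divide by 2^1 − 1 = 1.
Result: 4.8832758750
Correction |R − A(h/2)| = 2.691e-01; gap |A(h/2) − A(h)| = 2.691e-01.

4.883276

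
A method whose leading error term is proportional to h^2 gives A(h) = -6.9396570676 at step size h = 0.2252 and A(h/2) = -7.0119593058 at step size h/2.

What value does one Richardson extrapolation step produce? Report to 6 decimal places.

-7.036060

r = 2: numerator weight 4, denominator 3.
4·(-7.0119593058) = -28.0478372232; (-28.0478372232) − (-6.9396570676) = -21.1081801556
R = (-21.1081801556)/3 = -7.0360600519
Gap between inputs: 7.230e-02; correction applied: −0.0241007461.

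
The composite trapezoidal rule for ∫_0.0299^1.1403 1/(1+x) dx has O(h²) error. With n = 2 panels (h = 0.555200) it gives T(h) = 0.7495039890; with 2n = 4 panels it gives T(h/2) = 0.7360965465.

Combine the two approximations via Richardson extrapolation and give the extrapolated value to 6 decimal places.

0.731627

The method has order 2: 2^2 = 4.
Weighted: 2.9443861860 − 0.7495039890 = 2.1948821970
Denominator 4 − 1 = 3.
Result: 0.7316273990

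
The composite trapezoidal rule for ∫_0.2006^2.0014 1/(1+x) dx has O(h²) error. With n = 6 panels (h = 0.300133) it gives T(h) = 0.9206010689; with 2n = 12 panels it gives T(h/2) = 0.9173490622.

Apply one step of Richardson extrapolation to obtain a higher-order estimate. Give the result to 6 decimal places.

0.916265

Order 2 gives 2^r = 4 and 2^r − 1 = 3.
Top: 4(0.9173490622) − (0.9206010689) = 2.7487951799
Denominator 4 − 1 = 3.
R = 2.7487951799/3 = 0.9162650600
Correction |R − A(h/2)| = 1.084e-03; gap |A(h/2) − A(h)| = 3.252e-03.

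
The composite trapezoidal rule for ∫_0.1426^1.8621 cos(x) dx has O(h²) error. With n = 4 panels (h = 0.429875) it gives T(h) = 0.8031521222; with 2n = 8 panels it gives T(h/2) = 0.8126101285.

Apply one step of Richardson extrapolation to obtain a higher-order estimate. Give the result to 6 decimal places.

Order 2 gives 2^r = 4 and 2^r − 1 = 3.
4 × 0.8126101285 − 0.8031521222 = 2.4472883918
Extrapolated: 2.4472883918 / 3 = 0.8157627973

0.815763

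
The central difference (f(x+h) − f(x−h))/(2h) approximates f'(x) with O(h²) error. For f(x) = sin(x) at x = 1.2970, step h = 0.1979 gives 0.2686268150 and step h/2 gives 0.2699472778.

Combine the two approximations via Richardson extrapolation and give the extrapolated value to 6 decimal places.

Leading term ∝ h^2; use weight 4 = 2^2.
4 × 0.2699472778 = 1.0797891112; subtract 0.2686268150 → 0.8111622962
Denominator 4 − 1 = 3.
R = 0.8111622962/3 = 0.2703874321

0.270387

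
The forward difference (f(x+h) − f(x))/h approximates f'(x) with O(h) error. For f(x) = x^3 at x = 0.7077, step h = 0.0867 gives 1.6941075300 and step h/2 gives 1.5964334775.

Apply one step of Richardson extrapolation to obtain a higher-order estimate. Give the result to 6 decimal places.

With r = 1 the leading error scales as h^1, so the weight is 2^1 = 2.
Weighted: 3.1928669550 − 1.6941075300 = 1.4987594250
Divide by 2^1 − 1 = 1.
Result: 1.4987594250

1.498759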